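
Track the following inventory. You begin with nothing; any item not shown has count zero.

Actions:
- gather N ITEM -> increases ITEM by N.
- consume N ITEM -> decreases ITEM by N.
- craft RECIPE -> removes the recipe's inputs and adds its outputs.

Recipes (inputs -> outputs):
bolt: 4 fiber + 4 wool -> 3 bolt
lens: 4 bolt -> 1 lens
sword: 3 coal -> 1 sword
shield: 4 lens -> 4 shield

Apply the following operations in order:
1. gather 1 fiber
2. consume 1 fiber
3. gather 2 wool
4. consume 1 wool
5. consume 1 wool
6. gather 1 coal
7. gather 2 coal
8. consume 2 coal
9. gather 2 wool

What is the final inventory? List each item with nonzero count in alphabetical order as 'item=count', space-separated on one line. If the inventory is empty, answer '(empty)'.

Answer: coal=1 wool=2

Derivation:
After 1 (gather 1 fiber): fiber=1
After 2 (consume 1 fiber): (empty)
After 3 (gather 2 wool): wool=2
After 4 (consume 1 wool): wool=1
After 5 (consume 1 wool): (empty)
After 6 (gather 1 coal): coal=1
After 7 (gather 2 coal): coal=3
After 8 (consume 2 coal): coal=1
After 9 (gather 2 wool): coal=1 wool=2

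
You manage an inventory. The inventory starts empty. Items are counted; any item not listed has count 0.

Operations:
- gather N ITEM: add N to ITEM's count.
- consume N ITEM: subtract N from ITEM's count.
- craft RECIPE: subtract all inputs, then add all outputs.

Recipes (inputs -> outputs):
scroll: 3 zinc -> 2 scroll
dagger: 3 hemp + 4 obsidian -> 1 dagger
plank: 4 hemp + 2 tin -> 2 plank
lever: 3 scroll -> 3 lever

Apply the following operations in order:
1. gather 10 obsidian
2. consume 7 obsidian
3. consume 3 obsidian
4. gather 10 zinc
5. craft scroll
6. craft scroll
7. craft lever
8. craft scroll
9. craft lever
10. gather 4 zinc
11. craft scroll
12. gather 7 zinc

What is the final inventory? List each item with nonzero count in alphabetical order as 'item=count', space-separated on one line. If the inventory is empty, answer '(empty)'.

Answer: lever=6 scroll=2 zinc=9

Derivation:
After 1 (gather 10 obsidian): obsidian=10
After 2 (consume 7 obsidian): obsidian=3
After 3 (consume 3 obsidian): (empty)
After 4 (gather 10 zinc): zinc=10
After 5 (craft scroll): scroll=2 zinc=7
After 6 (craft scroll): scroll=4 zinc=4
After 7 (craft lever): lever=3 scroll=1 zinc=4
After 8 (craft scroll): lever=3 scroll=3 zinc=1
After 9 (craft lever): lever=6 zinc=1
After 10 (gather 4 zinc): lever=6 zinc=5
After 11 (craft scroll): lever=6 scroll=2 zinc=2
After 12 (gather 7 zinc): lever=6 scroll=2 zinc=9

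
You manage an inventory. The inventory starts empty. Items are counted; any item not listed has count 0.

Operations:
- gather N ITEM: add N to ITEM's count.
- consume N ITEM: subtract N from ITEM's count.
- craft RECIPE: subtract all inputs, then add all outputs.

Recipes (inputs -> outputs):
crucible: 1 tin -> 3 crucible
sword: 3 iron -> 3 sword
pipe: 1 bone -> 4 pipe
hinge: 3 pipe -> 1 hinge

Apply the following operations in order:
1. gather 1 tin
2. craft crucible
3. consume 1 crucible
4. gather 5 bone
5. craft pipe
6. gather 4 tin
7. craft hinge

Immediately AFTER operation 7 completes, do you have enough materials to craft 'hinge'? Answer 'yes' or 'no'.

Answer: no

Derivation:
After 1 (gather 1 tin): tin=1
After 2 (craft crucible): crucible=3
After 3 (consume 1 crucible): crucible=2
After 4 (gather 5 bone): bone=5 crucible=2
After 5 (craft pipe): bone=4 crucible=2 pipe=4
After 6 (gather 4 tin): bone=4 crucible=2 pipe=4 tin=4
After 7 (craft hinge): bone=4 crucible=2 hinge=1 pipe=1 tin=4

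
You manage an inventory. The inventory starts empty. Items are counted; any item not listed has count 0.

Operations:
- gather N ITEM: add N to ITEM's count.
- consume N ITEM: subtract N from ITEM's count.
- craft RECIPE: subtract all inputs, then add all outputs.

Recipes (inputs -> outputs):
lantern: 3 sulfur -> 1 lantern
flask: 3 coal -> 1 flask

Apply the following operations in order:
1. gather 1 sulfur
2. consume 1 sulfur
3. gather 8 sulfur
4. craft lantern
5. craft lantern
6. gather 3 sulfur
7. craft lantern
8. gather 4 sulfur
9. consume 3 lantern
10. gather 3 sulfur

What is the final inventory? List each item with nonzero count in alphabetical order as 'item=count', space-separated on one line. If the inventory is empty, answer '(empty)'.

After 1 (gather 1 sulfur): sulfur=1
After 2 (consume 1 sulfur): (empty)
After 3 (gather 8 sulfur): sulfur=8
After 4 (craft lantern): lantern=1 sulfur=5
After 5 (craft lantern): lantern=2 sulfur=2
After 6 (gather 3 sulfur): lantern=2 sulfur=5
After 7 (craft lantern): lantern=3 sulfur=2
After 8 (gather 4 sulfur): lantern=3 sulfur=6
After 9 (consume 3 lantern): sulfur=6
After 10 (gather 3 sulfur): sulfur=9

Answer: sulfur=9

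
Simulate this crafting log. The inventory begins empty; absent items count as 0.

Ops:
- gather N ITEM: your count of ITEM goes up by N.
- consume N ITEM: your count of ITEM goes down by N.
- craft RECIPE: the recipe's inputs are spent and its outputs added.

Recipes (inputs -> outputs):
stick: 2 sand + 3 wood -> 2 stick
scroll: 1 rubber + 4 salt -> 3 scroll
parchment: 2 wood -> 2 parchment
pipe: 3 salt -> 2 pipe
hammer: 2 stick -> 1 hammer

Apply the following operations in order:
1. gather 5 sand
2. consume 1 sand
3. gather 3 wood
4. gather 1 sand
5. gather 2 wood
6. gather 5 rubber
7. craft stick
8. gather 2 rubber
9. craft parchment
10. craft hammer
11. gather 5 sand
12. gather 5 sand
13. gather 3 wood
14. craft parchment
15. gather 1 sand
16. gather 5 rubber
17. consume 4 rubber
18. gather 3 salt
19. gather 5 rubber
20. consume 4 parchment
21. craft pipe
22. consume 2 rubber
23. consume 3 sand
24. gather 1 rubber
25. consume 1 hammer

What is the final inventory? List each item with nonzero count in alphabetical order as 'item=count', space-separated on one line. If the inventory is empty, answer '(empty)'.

After 1 (gather 5 sand): sand=5
After 2 (consume 1 sand): sand=4
After 3 (gather 3 wood): sand=4 wood=3
After 4 (gather 1 sand): sand=5 wood=3
After 5 (gather 2 wood): sand=5 wood=5
After 6 (gather 5 rubber): rubber=5 sand=5 wood=5
After 7 (craft stick): rubber=5 sand=3 stick=2 wood=2
After 8 (gather 2 rubber): rubber=7 sand=3 stick=2 wood=2
After 9 (craft parchment): parchment=2 rubber=7 sand=3 stick=2
After 10 (craft hammer): hammer=1 parchment=2 rubber=7 sand=3
After 11 (gather 5 sand): hammer=1 parchment=2 rubber=7 sand=8
After 12 (gather 5 sand): hammer=1 parchment=2 rubber=7 sand=13
After 13 (gather 3 wood): hammer=1 parchment=2 rubber=7 sand=13 wood=3
After 14 (craft parchment): hammer=1 parchment=4 rubber=7 sand=13 wood=1
After 15 (gather 1 sand): hammer=1 parchment=4 rubber=7 sand=14 wood=1
After 16 (gather 5 rubber): hammer=1 parchment=4 rubber=12 sand=14 wood=1
After 17 (consume 4 rubber): hammer=1 parchment=4 rubber=8 sand=14 wood=1
After 18 (gather 3 salt): hammer=1 parchment=4 rubber=8 salt=3 sand=14 wood=1
After 19 (gather 5 rubber): hammer=1 parchment=4 rubber=13 salt=3 sand=14 wood=1
After 20 (consume 4 parchment): hammer=1 rubber=13 salt=3 sand=14 wood=1
After 21 (craft pipe): hammer=1 pipe=2 rubber=13 sand=14 wood=1
After 22 (consume 2 rubber): hammer=1 pipe=2 rubber=11 sand=14 wood=1
After 23 (consume 3 sand): hammer=1 pipe=2 rubber=11 sand=11 wood=1
After 24 (gather 1 rubber): hammer=1 pipe=2 rubber=12 sand=11 wood=1
After 25 (consume 1 hammer): pipe=2 rubber=12 sand=11 wood=1

Answer: pipe=2 rubber=12 sand=11 wood=1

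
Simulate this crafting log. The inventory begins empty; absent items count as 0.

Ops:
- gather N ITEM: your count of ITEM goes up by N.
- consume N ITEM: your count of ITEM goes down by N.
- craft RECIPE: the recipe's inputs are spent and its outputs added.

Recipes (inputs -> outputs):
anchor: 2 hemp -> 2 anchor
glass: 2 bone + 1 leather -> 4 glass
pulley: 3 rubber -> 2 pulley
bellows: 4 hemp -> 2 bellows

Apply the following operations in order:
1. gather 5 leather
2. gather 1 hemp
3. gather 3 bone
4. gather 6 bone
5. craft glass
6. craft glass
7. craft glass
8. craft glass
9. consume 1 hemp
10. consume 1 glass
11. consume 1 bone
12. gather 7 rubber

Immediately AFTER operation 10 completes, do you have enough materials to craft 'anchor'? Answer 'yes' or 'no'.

After 1 (gather 5 leather): leather=5
After 2 (gather 1 hemp): hemp=1 leather=5
After 3 (gather 3 bone): bone=3 hemp=1 leather=5
After 4 (gather 6 bone): bone=9 hemp=1 leather=5
After 5 (craft glass): bone=7 glass=4 hemp=1 leather=4
After 6 (craft glass): bone=5 glass=8 hemp=1 leather=3
After 7 (craft glass): bone=3 glass=12 hemp=1 leather=2
After 8 (craft glass): bone=1 glass=16 hemp=1 leather=1
After 9 (consume 1 hemp): bone=1 glass=16 leather=1
After 10 (consume 1 glass): bone=1 glass=15 leather=1

Answer: no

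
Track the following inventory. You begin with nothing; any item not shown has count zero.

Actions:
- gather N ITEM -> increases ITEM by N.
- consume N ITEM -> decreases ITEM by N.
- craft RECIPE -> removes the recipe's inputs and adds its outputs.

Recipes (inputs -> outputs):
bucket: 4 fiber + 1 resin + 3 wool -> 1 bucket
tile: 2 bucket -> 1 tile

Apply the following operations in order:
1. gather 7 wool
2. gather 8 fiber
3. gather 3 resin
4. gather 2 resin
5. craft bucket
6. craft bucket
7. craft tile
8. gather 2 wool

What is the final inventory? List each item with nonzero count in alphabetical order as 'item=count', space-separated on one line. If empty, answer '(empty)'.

Answer: resin=3 tile=1 wool=3

Derivation:
After 1 (gather 7 wool): wool=7
After 2 (gather 8 fiber): fiber=8 wool=7
After 3 (gather 3 resin): fiber=8 resin=3 wool=7
After 4 (gather 2 resin): fiber=8 resin=5 wool=7
After 5 (craft bucket): bucket=1 fiber=4 resin=4 wool=4
After 6 (craft bucket): bucket=2 resin=3 wool=1
After 7 (craft tile): resin=3 tile=1 wool=1
After 8 (gather 2 wool): resin=3 tile=1 wool=3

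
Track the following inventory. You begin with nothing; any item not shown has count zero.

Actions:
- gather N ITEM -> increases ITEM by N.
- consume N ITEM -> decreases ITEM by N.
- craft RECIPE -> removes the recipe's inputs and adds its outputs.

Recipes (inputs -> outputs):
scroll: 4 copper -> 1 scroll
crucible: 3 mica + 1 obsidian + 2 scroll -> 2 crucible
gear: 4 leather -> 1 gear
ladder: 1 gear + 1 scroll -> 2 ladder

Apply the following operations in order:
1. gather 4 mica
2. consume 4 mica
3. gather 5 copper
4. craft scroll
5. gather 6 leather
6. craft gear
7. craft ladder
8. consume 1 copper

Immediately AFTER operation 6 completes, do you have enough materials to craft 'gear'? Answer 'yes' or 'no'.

After 1 (gather 4 mica): mica=4
After 2 (consume 4 mica): (empty)
After 3 (gather 5 copper): copper=5
After 4 (craft scroll): copper=1 scroll=1
After 5 (gather 6 leather): copper=1 leather=6 scroll=1
After 6 (craft gear): copper=1 gear=1 leather=2 scroll=1

Answer: no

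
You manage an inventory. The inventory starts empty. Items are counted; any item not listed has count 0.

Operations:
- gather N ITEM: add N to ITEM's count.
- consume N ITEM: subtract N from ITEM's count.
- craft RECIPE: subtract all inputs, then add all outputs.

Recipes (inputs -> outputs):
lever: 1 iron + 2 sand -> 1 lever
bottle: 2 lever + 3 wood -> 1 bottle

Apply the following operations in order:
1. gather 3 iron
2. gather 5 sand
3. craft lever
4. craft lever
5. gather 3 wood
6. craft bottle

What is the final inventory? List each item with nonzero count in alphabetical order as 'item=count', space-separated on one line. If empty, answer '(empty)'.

Answer: bottle=1 iron=1 sand=1

Derivation:
After 1 (gather 3 iron): iron=3
After 2 (gather 5 sand): iron=3 sand=5
After 3 (craft lever): iron=2 lever=1 sand=3
After 4 (craft lever): iron=1 lever=2 sand=1
After 5 (gather 3 wood): iron=1 lever=2 sand=1 wood=3
After 6 (craft bottle): bottle=1 iron=1 sand=1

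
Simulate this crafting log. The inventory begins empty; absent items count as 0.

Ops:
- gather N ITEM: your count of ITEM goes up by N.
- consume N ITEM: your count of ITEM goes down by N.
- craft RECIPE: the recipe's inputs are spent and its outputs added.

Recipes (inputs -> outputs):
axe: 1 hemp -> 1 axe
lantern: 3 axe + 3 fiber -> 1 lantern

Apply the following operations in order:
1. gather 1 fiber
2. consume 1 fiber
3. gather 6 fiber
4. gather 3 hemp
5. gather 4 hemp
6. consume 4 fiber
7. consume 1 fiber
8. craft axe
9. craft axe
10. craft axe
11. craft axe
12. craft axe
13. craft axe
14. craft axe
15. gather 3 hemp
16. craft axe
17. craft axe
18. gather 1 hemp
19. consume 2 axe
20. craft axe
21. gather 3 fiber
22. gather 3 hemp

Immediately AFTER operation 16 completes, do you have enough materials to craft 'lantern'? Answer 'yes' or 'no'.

Answer: no

Derivation:
After 1 (gather 1 fiber): fiber=1
After 2 (consume 1 fiber): (empty)
After 3 (gather 6 fiber): fiber=6
After 4 (gather 3 hemp): fiber=6 hemp=3
After 5 (gather 4 hemp): fiber=6 hemp=7
After 6 (consume 4 fiber): fiber=2 hemp=7
After 7 (consume 1 fiber): fiber=1 hemp=7
After 8 (craft axe): axe=1 fiber=1 hemp=6
After 9 (craft axe): axe=2 fiber=1 hemp=5
After 10 (craft axe): axe=3 fiber=1 hemp=4
After 11 (craft axe): axe=4 fiber=1 hemp=3
After 12 (craft axe): axe=5 fiber=1 hemp=2
After 13 (craft axe): axe=6 fiber=1 hemp=1
After 14 (craft axe): axe=7 fiber=1
After 15 (gather 3 hemp): axe=7 fiber=1 hemp=3
After 16 (craft axe): axe=8 fiber=1 hemp=2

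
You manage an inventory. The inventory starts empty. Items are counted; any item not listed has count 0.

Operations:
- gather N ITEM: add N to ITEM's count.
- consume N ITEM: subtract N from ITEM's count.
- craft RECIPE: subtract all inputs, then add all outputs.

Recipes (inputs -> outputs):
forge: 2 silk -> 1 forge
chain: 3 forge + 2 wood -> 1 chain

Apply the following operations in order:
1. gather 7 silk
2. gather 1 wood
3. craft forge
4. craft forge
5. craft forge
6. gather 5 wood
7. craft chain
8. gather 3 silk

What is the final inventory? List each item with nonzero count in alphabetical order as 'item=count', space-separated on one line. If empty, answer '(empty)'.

Answer: chain=1 silk=4 wood=4

Derivation:
After 1 (gather 7 silk): silk=7
After 2 (gather 1 wood): silk=7 wood=1
After 3 (craft forge): forge=1 silk=5 wood=1
After 4 (craft forge): forge=2 silk=3 wood=1
After 5 (craft forge): forge=3 silk=1 wood=1
After 6 (gather 5 wood): forge=3 silk=1 wood=6
After 7 (craft chain): chain=1 silk=1 wood=4
After 8 (gather 3 silk): chain=1 silk=4 wood=4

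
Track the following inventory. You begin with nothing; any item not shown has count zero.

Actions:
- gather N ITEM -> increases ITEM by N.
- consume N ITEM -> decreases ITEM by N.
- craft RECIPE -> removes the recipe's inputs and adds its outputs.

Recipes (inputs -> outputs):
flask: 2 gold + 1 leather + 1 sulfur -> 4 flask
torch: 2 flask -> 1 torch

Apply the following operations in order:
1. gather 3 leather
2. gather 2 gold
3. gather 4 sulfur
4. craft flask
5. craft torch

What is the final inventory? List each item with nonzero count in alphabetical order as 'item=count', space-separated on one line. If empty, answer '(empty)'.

Answer: flask=2 leather=2 sulfur=3 torch=1

Derivation:
After 1 (gather 3 leather): leather=3
After 2 (gather 2 gold): gold=2 leather=3
After 3 (gather 4 sulfur): gold=2 leather=3 sulfur=4
After 4 (craft flask): flask=4 leather=2 sulfur=3
After 5 (craft torch): flask=2 leather=2 sulfur=3 torch=1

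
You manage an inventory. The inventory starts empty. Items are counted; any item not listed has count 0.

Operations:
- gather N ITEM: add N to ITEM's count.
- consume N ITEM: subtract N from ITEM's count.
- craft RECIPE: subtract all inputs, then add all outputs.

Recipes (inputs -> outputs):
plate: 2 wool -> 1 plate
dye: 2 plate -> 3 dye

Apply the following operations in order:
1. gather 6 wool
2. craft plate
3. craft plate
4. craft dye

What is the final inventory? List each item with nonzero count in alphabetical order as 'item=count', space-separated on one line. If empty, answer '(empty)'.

After 1 (gather 6 wool): wool=6
After 2 (craft plate): plate=1 wool=4
After 3 (craft plate): plate=2 wool=2
After 4 (craft dye): dye=3 wool=2

Answer: dye=3 wool=2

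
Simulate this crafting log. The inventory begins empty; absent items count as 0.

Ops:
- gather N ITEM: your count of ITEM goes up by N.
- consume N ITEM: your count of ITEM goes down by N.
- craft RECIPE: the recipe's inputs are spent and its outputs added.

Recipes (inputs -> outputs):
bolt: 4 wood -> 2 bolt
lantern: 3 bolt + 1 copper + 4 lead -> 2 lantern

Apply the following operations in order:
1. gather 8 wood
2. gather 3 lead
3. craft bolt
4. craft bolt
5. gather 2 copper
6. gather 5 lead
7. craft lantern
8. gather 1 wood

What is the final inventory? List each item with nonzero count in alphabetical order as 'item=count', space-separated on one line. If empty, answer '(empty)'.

Answer: bolt=1 copper=1 lantern=2 lead=4 wood=1

Derivation:
After 1 (gather 8 wood): wood=8
After 2 (gather 3 lead): lead=3 wood=8
After 3 (craft bolt): bolt=2 lead=3 wood=4
After 4 (craft bolt): bolt=4 lead=3
After 5 (gather 2 copper): bolt=4 copper=2 lead=3
After 6 (gather 5 lead): bolt=4 copper=2 lead=8
After 7 (craft lantern): bolt=1 copper=1 lantern=2 lead=4
After 8 (gather 1 wood): bolt=1 copper=1 lantern=2 lead=4 wood=1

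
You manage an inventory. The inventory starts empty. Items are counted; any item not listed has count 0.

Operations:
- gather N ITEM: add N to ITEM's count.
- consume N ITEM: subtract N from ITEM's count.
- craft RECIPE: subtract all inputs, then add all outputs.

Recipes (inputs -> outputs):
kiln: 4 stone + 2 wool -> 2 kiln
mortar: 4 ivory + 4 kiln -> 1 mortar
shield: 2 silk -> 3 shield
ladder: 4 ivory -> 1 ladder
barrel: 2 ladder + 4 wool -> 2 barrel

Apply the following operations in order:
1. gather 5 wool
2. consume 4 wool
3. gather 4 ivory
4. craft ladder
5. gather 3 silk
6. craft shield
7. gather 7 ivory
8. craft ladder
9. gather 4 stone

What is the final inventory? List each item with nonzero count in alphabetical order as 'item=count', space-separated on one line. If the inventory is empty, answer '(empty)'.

Answer: ivory=3 ladder=2 shield=3 silk=1 stone=4 wool=1

Derivation:
After 1 (gather 5 wool): wool=5
After 2 (consume 4 wool): wool=1
After 3 (gather 4 ivory): ivory=4 wool=1
After 4 (craft ladder): ladder=1 wool=1
After 5 (gather 3 silk): ladder=1 silk=3 wool=1
After 6 (craft shield): ladder=1 shield=3 silk=1 wool=1
After 7 (gather 7 ivory): ivory=7 ladder=1 shield=3 silk=1 wool=1
After 8 (craft ladder): ivory=3 ladder=2 shield=3 silk=1 wool=1
After 9 (gather 4 stone): ivory=3 ladder=2 shield=3 silk=1 stone=4 wool=1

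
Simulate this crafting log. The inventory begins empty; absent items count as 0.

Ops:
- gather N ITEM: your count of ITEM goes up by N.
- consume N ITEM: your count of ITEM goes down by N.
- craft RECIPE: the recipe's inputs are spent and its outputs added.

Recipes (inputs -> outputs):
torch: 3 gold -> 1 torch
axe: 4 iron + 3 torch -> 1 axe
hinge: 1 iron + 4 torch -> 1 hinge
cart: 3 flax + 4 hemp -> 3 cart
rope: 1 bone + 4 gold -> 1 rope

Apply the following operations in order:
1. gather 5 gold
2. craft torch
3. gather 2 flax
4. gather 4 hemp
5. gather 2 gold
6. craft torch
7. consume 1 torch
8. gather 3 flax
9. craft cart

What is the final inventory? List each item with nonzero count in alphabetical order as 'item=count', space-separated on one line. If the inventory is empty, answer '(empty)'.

Answer: cart=3 flax=2 gold=1 torch=1

Derivation:
After 1 (gather 5 gold): gold=5
After 2 (craft torch): gold=2 torch=1
After 3 (gather 2 flax): flax=2 gold=2 torch=1
After 4 (gather 4 hemp): flax=2 gold=2 hemp=4 torch=1
After 5 (gather 2 gold): flax=2 gold=4 hemp=4 torch=1
After 6 (craft torch): flax=2 gold=1 hemp=4 torch=2
After 7 (consume 1 torch): flax=2 gold=1 hemp=4 torch=1
After 8 (gather 3 flax): flax=5 gold=1 hemp=4 torch=1
After 9 (craft cart): cart=3 flax=2 gold=1 torch=1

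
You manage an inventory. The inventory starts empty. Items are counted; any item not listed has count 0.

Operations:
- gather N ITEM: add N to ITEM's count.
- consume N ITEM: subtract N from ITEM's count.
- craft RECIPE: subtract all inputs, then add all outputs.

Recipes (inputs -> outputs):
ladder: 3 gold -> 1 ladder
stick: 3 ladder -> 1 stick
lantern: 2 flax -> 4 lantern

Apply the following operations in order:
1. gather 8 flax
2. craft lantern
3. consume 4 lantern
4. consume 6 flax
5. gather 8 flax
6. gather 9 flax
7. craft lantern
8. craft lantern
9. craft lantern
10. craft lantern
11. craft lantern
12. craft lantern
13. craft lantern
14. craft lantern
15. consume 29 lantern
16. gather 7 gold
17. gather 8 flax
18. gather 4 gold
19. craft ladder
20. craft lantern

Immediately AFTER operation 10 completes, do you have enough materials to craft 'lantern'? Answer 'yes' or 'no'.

Answer: yes

Derivation:
After 1 (gather 8 flax): flax=8
After 2 (craft lantern): flax=6 lantern=4
After 3 (consume 4 lantern): flax=6
After 4 (consume 6 flax): (empty)
After 5 (gather 8 flax): flax=8
After 6 (gather 9 flax): flax=17
After 7 (craft lantern): flax=15 lantern=4
After 8 (craft lantern): flax=13 lantern=8
After 9 (craft lantern): flax=11 lantern=12
After 10 (craft lantern): flax=9 lantern=16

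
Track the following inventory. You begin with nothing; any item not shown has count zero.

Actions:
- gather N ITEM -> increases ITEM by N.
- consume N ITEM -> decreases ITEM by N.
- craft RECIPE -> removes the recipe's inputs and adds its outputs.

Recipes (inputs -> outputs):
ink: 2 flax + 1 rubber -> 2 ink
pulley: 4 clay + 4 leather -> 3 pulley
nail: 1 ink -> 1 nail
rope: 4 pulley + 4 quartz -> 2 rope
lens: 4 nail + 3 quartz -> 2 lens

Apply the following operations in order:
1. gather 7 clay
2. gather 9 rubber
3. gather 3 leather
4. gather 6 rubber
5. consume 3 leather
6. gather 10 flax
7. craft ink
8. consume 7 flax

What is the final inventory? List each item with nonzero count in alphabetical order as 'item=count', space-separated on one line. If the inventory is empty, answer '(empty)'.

Answer: clay=7 flax=1 ink=2 rubber=14

Derivation:
After 1 (gather 7 clay): clay=7
After 2 (gather 9 rubber): clay=7 rubber=9
After 3 (gather 3 leather): clay=7 leather=3 rubber=9
After 4 (gather 6 rubber): clay=7 leather=3 rubber=15
After 5 (consume 3 leather): clay=7 rubber=15
After 6 (gather 10 flax): clay=7 flax=10 rubber=15
After 7 (craft ink): clay=7 flax=8 ink=2 rubber=14
After 8 (consume 7 flax): clay=7 flax=1 ink=2 rubber=14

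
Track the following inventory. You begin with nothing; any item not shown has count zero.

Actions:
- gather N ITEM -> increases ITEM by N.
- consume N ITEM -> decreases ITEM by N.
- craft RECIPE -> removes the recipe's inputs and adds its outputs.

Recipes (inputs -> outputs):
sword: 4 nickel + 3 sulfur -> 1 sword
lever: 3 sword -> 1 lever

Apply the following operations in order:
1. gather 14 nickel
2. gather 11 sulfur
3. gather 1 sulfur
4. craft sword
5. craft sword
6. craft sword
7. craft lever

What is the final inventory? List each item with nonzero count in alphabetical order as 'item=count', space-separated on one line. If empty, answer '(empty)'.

Answer: lever=1 nickel=2 sulfur=3

Derivation:
After 1 (gather 14 nickel): nickel=14
After 2 (gather 11 sulfur): nickel=14 sulfur=11
After 3 (gather 1 sulfur): nickel=14 sulfur=12
After 4 (craft sword): nickel=10 sulfur=9 sword=1
After 5 (craft sword): nickel=6 sulfur=6 sword=2
After 6 (craft sword): nickel=2 sulfur=3 sword=3
After 7 (craft lever): lever=1 nickel=2 sulfur=3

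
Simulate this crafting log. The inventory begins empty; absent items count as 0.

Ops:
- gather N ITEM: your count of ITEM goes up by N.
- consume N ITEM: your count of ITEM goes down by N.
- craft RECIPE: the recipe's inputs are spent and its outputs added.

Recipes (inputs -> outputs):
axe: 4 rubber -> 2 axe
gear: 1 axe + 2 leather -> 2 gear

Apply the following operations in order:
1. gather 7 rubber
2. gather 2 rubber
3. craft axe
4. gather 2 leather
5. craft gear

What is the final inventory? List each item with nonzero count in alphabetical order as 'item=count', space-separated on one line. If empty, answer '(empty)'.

Answer: axe=1 gear=2 rubber=5

Derivation:
After 1 (gather 7 rubber): rubber=7
After 2 (gather 2 rubber): rubber=9
After 3 (craft axe): axe=2 rubber=5
After 4 (gather 2 leather): axe=2 leather=2 rubber=5
After 5 (craft gear): axe=1 gear=2 rubber=5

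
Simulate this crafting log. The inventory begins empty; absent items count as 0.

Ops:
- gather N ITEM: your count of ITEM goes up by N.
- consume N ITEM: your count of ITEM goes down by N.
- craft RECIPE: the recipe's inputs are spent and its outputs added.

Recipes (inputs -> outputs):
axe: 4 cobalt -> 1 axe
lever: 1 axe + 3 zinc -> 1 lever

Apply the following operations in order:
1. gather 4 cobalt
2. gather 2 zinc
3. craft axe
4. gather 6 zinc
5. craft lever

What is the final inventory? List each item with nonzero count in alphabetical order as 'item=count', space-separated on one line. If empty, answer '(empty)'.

Answer: lever=1 zinc=5

Derivation:
After 1 (gather 4 cobalt): cobalt=4
After 2 (gather 2 zinc): cobalt=4 zinc=2
After 3 (craft axe): axe=1 zinc=2
After 4 (gather 6 zinc): axe=1 zinc=8
After 5 (craft lever): lever=1 zinc=5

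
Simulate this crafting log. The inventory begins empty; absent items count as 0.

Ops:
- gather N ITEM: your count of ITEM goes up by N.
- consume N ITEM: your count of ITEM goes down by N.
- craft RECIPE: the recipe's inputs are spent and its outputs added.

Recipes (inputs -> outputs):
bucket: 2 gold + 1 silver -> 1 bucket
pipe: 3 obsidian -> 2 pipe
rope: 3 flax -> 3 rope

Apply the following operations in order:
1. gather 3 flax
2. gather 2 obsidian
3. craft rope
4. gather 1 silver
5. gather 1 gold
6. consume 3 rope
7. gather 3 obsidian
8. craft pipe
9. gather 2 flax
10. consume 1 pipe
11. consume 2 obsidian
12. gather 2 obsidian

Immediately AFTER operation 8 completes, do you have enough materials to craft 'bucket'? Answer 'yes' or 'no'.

After 1 (gather 3 flax): flax=3
After 2 (gather 2 obsidian): flax=3 obsidian=2
After 3 (craft rope): obsidian=2 rope=3
After 4 (gather 1 silver): obsidian=2 rope=3 silver=1
After 5 (gather 1 gold): gold=1 obsidian=2 rope=3 silver=1
After 6 (consume 3 rope): gold=1 obsidian=2 silver=1
After 7 (gather 3 obsidian): gold=1 obsidian=5 silver=1
After 8 (craft pipe): gold=1 obsidian=2 pipe=2 silver=1

Answer: no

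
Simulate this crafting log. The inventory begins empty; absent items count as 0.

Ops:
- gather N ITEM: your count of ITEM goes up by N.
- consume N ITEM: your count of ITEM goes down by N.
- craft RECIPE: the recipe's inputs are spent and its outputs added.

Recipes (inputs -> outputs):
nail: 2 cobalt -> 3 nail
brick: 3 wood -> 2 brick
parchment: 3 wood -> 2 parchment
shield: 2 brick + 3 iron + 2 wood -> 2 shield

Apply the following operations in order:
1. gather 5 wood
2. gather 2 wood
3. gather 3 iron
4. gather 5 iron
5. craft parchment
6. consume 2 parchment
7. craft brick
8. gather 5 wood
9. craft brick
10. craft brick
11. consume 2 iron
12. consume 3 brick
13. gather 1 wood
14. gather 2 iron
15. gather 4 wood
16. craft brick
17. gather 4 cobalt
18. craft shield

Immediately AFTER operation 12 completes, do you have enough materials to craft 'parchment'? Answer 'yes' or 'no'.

Answer: no

Derivation:
After 1 (gather 5 wood): wood=5
After 2 (gather 2 wood): wood=7
After 3 (gather 3 iron): iron=3 wood=7
After 4 (gather 5 iron): iron=8 wood=7
After 5 (craft parchment): iron=8 parchment=2 wood=4
After 6 (consume 2 parchment): iron=8 wood=4
After 7 (craft brick): brick=2 iron=8 wood=1
After 8 (gather 5 wood): brick=2 iron=8 wood=6
After 9 (craft brick): brick=4 iron=8 wood=3
After 10 (craft brick): brick=6 iron=8
After 11 (consume 2 iron): brick=6 iron=6
After 12 (consume 3 brick): brick=3 iron=6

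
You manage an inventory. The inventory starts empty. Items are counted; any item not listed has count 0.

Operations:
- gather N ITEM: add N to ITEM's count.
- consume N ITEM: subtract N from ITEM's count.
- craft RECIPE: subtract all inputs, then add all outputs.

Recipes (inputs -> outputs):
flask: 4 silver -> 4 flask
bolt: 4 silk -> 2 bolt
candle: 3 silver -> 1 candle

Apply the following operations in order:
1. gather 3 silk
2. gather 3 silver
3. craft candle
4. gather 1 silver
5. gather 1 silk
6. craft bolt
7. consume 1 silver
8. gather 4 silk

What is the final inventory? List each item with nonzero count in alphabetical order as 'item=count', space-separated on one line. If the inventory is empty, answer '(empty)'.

After 1 (gather 3 silk): silk=3
After 2 (gather 3 silver): silk=3 silver=3
After 3 (craft candle): candle=1 silk=3
After 4 (gather 1 silver): candle=1 silk=3 silver=1
After 5 (gather 1 silk): candle=1 silk=4 silver=1
After 6 (craft bolt): bolt=2 candle=1 silver=1
After 7 (consume 1 silver): bolt=2 candle=1
After 8 (gather 4 silk): bolt=2 candle=1 silk=4

Answer: bolt=2 candle=1 silk=4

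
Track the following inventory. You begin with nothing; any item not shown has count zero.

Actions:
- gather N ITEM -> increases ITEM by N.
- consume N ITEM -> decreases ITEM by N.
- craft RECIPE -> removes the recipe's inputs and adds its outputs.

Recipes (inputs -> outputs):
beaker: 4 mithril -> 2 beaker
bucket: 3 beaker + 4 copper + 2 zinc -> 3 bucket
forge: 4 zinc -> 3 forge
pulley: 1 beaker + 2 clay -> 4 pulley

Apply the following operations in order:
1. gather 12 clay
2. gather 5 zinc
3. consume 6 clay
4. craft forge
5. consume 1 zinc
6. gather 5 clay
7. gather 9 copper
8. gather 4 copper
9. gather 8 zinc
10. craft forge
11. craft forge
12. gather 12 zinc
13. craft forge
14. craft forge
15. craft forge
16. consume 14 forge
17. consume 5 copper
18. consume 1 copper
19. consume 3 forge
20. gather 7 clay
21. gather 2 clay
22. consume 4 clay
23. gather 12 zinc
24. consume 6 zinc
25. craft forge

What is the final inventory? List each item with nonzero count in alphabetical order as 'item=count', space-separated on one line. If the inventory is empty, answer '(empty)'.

Answer: clay=16 copper=7 forge=4 zinc=2

Derivation:
After 1 (gather 12 clay): clay=12
After 2 (gather 5 zinc): clay=12 zinc=5
After 3 (consume 6 clay): clay=6 zinc=5
After 4 (craft forge): clay=6 forge=3 zinc=1
After 5 (consume 1 zinc): clay=6 forge=3
After 6 (gather 5 clay): clay=11 forge=3
After 7 (gather 9 copper): clay=11 copper=9 forge=3
After 8 (gather 4 copper): clay=11 copper=13 forge=3
After 9 (gather 8 zinc): clay=11 copper=13 forge=3 zinc=8
After 10 (craft forge): clay=11 copper=13 forge=6 zinc=4
After 11 (craft forge): clay=11 copper=13 forge=9
After 12 (gather 12 zinc): clay=11 copper=13 forge=9 zinc=12
After 13 (craft forge): clay=11 copper=13 forge=12 zinc=8
After 14 (craft forge): clay=11 copper=13 forge=15 zinc=4
After 15 (craft forge): clay=11 copper=13 forge=18
After 16 (consume 14 forge): clay=11 copper=13 forge=4
After 17 (consume 5 copper): clay=11 copper=8 forge=4
After 18 (consume 1 copper): clay=11 copper=7 forge=4
After 19 (consume 3 forge): clay=11 copper=7 forge=1
After 20 (gather 7 clay): clay=18 copper=7 forge=1
After 21 (gather 2 clay): clay=20 copper=7 forge=1
After 22 (consume 4 clay): clay=16 copper=7 forge=1
After 23 (gather 12 zinc): clay=16 copper=7 forge=1 zinc=12
After 24 (consume 6 zinc): clay=16 copper=7 forge=1 zinc=6
After 25 (craft forge): clay=16 copper=7 forge=4 zinc=2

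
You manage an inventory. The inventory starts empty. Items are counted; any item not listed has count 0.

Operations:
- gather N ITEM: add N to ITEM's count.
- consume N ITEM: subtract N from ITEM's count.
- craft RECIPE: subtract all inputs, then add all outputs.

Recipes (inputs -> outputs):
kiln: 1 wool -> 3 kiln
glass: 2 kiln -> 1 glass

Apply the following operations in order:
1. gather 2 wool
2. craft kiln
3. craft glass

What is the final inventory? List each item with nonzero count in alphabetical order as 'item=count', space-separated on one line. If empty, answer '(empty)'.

Answer: glass=1 kiln=1 wool=1

Derivation:
After 1 (gather 2 wool): wool=2
After 2 (craft kiln): kiln=3 wool=1
After 3 (craft glass): glass=1 kiln=1 wool=1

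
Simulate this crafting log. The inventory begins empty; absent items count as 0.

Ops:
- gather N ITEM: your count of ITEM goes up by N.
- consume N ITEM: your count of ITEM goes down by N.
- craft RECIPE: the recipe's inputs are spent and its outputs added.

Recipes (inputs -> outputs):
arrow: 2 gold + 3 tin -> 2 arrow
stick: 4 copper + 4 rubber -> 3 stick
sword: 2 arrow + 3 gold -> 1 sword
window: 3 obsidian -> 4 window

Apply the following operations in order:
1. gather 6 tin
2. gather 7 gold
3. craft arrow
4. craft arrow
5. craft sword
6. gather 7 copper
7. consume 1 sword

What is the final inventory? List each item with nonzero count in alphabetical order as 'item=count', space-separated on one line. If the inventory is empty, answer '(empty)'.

After 1 (gather 6 tin): tin=6
After 2 (gather 7 gold): gold=7 tin=6
After 3 (craft arrow): arrow=2 gold=5 tin=3
After 4 (craft arrow): arrow=4 gold=3
After 5 (craft sword): arrow=2 sword=1
After 6 (gather 7 copper): arrow=2 copper=7 sword=1
After 7 (consume 1 sword): arrow=2 copper=7

Answer: arrow=2 copper=7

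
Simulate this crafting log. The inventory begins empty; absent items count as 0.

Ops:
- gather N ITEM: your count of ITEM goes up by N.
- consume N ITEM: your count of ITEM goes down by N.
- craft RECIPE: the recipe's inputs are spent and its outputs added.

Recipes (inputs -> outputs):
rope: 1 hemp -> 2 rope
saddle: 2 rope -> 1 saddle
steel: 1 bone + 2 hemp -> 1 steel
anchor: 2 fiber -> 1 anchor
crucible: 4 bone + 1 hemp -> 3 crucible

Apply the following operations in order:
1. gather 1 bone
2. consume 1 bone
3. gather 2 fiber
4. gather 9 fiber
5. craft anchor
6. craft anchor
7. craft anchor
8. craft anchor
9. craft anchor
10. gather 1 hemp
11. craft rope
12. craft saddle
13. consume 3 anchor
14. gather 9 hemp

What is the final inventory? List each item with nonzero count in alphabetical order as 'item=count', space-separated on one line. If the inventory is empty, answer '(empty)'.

After 1 (gather 1 bone): bone=1
After 2 (consume 1 bone): (empty)
After 3 (gather 2 fiber): fiber=2
After 4 (gather 9 fiber): fiber=11
After 5 (craft anchor): anchor=1 fiber=9
After 6 (craft anchor): anchor=2 fiber=7
After 7 (craft anchor): anchor=3 fiber=5
After 8 (craft anchor): anchor=4 fiber=3
After 9 (craft anchor): anchor=5 fiber=1
After 10 (gather 1 hemp): anchor=5 fiber=1 hemp=1
After 11 (craft rope): anchor=5 fiber=1 rope=2
After 12 (craft saddle): anchor=5 fiber=1 saddle=1
After 13 (consume 3 anchor): anchor=2 fiber=1 saddle=1
After 14 (gather 9 hemp): anchor=2 fiber=1 hemp=9 saddle=1

Answer: anchor=2 fiber=1 hemp=9 saddle=1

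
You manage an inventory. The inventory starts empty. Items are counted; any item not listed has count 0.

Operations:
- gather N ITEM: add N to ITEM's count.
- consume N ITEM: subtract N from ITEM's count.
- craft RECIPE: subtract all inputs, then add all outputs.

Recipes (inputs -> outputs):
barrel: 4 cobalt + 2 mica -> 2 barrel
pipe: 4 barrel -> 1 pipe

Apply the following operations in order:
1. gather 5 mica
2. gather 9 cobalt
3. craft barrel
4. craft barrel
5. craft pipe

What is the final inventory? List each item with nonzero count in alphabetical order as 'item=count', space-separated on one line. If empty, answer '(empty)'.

Answer: cobalt=1 mica=1 pipe=1

Derivation:
After 1 (gather 5 mica): mica=5
After 2 (gather 9 cobalt): cobalt=9 mica=5
After 3 (craft barrel): barrel=2 cobalt=5 mica=3
After 4 (craft barrel): barrel=4 cobalt=1 mica=1
After 5 (craft pipe): cobalt=1 mica=1 pipe=1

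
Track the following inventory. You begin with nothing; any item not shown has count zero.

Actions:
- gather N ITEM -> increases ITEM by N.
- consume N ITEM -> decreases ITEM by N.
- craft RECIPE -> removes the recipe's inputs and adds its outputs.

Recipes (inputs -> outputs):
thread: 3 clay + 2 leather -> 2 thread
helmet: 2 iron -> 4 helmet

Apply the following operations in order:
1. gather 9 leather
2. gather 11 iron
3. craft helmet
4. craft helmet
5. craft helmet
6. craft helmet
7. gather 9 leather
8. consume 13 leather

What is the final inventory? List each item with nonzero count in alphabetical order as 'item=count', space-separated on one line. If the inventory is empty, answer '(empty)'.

After 1 (gather 9 leather): leather=9
After 2 (gather 11 iron): iron=11 leather=9
After 3 (craft helmet): helmet=4 iron=9 leather=9
After 4 (craft helmet): helmet=8 iron=7 leather=9
After 5 (craft helmet): helmet=12 iron=5 leather=9
After 6 (craft helmet): helmet=16 iron=3 leather=9
After 7 (gather 9 leather): helmet=16 iron=3 leather=18
After 8 (consume 13 leather): helmet=16 iron=3 leather=5

Answer: helmet=16 iron=3 leather=5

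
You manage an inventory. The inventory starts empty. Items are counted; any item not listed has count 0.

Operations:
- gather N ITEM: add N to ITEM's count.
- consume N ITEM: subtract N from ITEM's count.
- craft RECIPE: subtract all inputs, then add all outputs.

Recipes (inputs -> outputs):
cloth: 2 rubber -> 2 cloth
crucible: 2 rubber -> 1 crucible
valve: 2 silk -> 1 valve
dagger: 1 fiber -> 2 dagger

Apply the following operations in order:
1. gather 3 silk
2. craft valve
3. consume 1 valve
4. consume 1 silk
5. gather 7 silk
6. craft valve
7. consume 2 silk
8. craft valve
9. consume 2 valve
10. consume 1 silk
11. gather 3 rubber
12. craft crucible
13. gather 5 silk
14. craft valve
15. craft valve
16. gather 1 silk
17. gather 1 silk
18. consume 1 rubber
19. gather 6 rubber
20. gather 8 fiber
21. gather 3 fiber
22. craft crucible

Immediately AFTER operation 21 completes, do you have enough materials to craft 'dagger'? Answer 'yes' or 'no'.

Answer: yes

Derivation:
After 1 (gather 3 silk): silk=3
After 2 (craft valve): silk=1 valve=1
After 3 (consume 1 valve): silk=1
After 4 (consume 1 silk): (empty)
After 5 (gather 7 silk): silk=7
After 6 (craft valve): silk=5 valve=1
After 7 (consume 2 silk): silk=3 valve=1
After 8 (craft valve): silk=1 valve=2
After 9 (consume 2 valve): silk=1
After 10 (consume 1 silk): (empty)
After 11 (gather 3 rubber): rubber=3
After 12 (craft crucible): crucible=1 rubber=1
After 13 (gather 5 silk): crucible=1 rubber=1 silk=5
After 14 (craft valve): crucible=1 rubber=1 silk=3 valve=1
After 15 (craft valve): crucible=1 rubber=1 silk=1 valve=2
After 16 (gather 1 silk): crucible=1 rubber=1 silk=2 valve=2
After 17 (gather 1 silk): crucible=1 rubber=1 silk=3 valve=2
After 18 (consume 1 rubber): crucible=1 silk=3 valve=2
After 19 (gather 6 rubber): crucible=1 rubber=6 silk=3 valve=2
After 20 (gather 8 fiber): crucible=1 fiber=8 rubber=6 silk=3 valve=2
After 21 (gather 3 fiber): crucible=1 fiber=11 rubber=6 silk=3 valve=2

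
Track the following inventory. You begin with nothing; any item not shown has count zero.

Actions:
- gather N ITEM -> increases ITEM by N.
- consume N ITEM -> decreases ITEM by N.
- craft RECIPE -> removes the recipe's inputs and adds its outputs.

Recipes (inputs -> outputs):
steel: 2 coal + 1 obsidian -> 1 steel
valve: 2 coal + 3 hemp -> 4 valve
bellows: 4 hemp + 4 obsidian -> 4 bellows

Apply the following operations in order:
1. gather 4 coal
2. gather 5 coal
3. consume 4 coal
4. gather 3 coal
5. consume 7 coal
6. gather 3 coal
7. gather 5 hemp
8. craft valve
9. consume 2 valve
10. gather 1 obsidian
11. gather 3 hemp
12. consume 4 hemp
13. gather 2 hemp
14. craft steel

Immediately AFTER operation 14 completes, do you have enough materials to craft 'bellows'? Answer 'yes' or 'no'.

After 1 (gather 4 coal): coal=4
After 2 (gather 5 coal): coal=9
After 3 (consume 4 coal): coal=5
After 4 (gather 3 coal): coal=8
After 5 (consume 7 coal): coal=1
After 6 (gather 3 coal): coal=4
After 7 (gather 5 hemp): coal=4 hemp=5
After 8 (craft valve): coal=2 hemp=2 valve=4
After 9 (consume 2 valve): coal=2 hemp=2 valve=2
After 10 (gather 1 obsidian): coal=2 hemp=2 obsidian=1 valve=2
After 11 (gather 3 hemp): coal=2 hemp=5 obsidian=1 valve=2
After 12 (consume 4 hemp): coal=2 hemp=1 obsidian=1 valve=2
After 13 (gather 2 hemp): coal=2 hemp=3 obsidian=1 valve=2
After 14 (craft steel): hemp=3 steel=1 valve=2

Answer: no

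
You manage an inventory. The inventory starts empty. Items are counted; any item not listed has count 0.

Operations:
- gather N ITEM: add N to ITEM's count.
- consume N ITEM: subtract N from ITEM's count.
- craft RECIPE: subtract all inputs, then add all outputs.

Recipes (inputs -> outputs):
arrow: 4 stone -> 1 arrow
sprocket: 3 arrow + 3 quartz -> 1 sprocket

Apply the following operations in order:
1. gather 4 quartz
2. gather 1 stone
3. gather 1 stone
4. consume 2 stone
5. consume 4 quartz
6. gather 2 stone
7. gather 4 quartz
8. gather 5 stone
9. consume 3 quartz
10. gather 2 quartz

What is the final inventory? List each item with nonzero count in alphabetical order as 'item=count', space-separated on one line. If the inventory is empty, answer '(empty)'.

Answer: quartz=3 stone=7

Derivation:
After 1 (gather 4 quartz): quartz=4
After 2 (gather 1 stone): quartz=4 stone=1
After 3 (gather 1 stone): quartz=4 stone=2
After 4 (consume 2 stone): quartz=4
After 5 (consume 4 quartz): (empty)
After 6 (gather 2 stone): stone=2
After 7 (gather 4 quartz): quartz=4 stone=2
After 8 (gather 5 stone): quartz=4 stone=7
After 9 (consume 3 quartz): quartz=1 stone=7
After 10 (gather 2 quartz): quartz=3 stone=7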